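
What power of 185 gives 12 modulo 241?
22

Baby-step giant-step with step n = ⌈√241⌉ = 16.
Baby steps 185^j mod 241 (j:value) for j=0..15: 0:1, 1:185, 2:3, 3:73, 4:9, 5:219, 6:27, 7:175, 8:81, 9:43, 10:2, 11:129, 12:6, 13:146, 14:18, 15:197.
Giant-step multiplier: 185^(-16) ≡ 185^(240-16) = 185^224 ≡ 183 (mod 241).
Giant steps γ_i = 12·183^i mod 241: γ_0=12, γ_1=27 (in table at j=6).
x = i·n + j = 1·16 + 6 = 22.
Check: 185^22 ≡ 12 (mod 241).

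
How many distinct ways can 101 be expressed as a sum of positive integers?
214481126

p(n) counts ways to write n as a sum of positive integers (order ignored).
Euler's pentagonal recurrence: p(k) = p(k-1) + p(k-2) - p(k-5) - p(k-7) + p(k-12) + p(k-15) - ... (offsets j(3j∓1)/2, signs ++--, p(0)=1, p(<0)=0).
DP table for k = 0..100: p(0)=1, p(1)=1, p(2)=2, p(3)=3, p(4)=5, p(5)=7, p(6)=11, p(7)=15, p(8)=22, p(9)=30, p(10)=42, p(11)=56, p(12)=77, p(13)=101, p(14)=135, p(15)=176, p(16)=231, p(17)=297, p(18)=385, p(19)=490, p(20)=627, p(21)=792, p(22)=1002, p(23)=1255, p(24)=1575, p(25)=1958, p(26)=2436, p(27)=3010, p(28)=3718, p(29)=4565, p(30)=5604, p(31)=6842, p(32)=8349, p(33)=10143, p(34)=12310, p(35)=14883, p(36)=17977, p(37)=21637, p(38)=26015, p(39)=31185, p(40)=37338, p(41)=44583, p(42)=53174, p(43)=63261, p(44)=75175, p(45)=89134, p(46)=105558, p(47)=124754, p(48)=147273, p(49)=173525, p(50)=204226, p(51)=239943, p(52)=281589, p(53)=329931, p(54)=386155, p(55)=451276, p(56)=526823, p(57)=614154, p(58)=715220, p(59)=831820, p(60)=966467, p(61)=1121505, p(62)=1300156, p(63)=1505499, p(64)=1741630, p(65)=2012558, p(66)=2323520, p(67)=2679689, p(68)=3087735, p(69)=3554345, p(70)=4087968, p(71)=4697205, p(72)=5392783, p(73)=6185689, p(74)=7089500, p(75)=8118264, p(76)=9289091, p(77)=10619863, p(78)=12132164, p(79)=13848650, p(80)=15796476, p(81)=18004327, p(82)=20506255, p(83)=23338469, p(84)=26543660, p(85)=30167357, p(86)=34262962, p(87)=38887673, p(88)=44108109, p(89)=49995925, p(90)=56634173, p(91)=64112359, p(92)=72533807, p(93)=82010177, p(94)=92669720, p(95)=104651419, p(96)=118114304, p(97)=133230930, p(98)=150198136, p(99)=169229875, p(100)=190569292.
Final step: p(101) = p(100) + p(99) - p(96) - p(94) + p(89) + p(86) - p(79) - p(75) + p(66) + p(61) - p(50) - p(44) + p(31) + p(24) - p(9) - p(1)
= 190569292 + 169229875 - 118114304 - 92669720 + 49995925 + 34262962 - 13848650 - 8118264 + 2323520 + 1121505 - 204226 - 75175 + 6842 + 1575 - 30 - 1
= 214481126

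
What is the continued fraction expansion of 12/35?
[0; 2, 1, 11]

Euclidean algorithm steps:
12 = 0 × 35 + 12
35 = 2 × 12 + 11
12 = 1 × 11 + 1
11 = 11 × 1 + 0
Continued fraction: [0; 2, 1, 11]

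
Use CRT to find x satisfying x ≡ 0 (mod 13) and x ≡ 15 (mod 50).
65

Using Chinese Remainder Theorem:
M = 13 × 50 = 650
M1 = 50, M2 = 13
y1 = 50^(-1) mod 13 = 6
y2 = 13^(-1) mod 50 = 27
x = (0×50×6 + 15×13×27) mod 650 = 65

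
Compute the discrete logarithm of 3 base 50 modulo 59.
44

Baby-step giant-step with step n = ⌈√59⌉ = 8.
Baby steps 50^j mod 59 (j:value) for j=0..7: 0:1, 1:50, 2:22, 3:38, 4:12, 5:10, 6:28, 7:43.
Giant-step multiplier: 50^(-8) ≡ 50^(58-8) = 50^50 ≡ 25 (mod 59).
Giant steps γ_i = 3·25^i mod 59: γ_0=3, γ_1=16, γ_2=46, γ_3=29, γ_4=17, γ_5=12 (in table at j=4).
x = i·n + j = 5·8 + 4 = 44.
Check: 50^44 ≡ 3 (mod 59).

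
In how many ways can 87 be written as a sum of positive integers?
38887673

p(n) counts ways to write n as a sum of positive integers (order ignored).
Euler's pentagonal recurrence: p(k) = p(k-1) + p(k-2) - p(k-5) - p(k-7) + p(k-12) + p(k-15) - ... (offsets j(3j∓1)/2, signs ++--, p(0)=1, p(<0)=0).
DP table for k = 0..86: p(0)=1, p(1)=1, p(2)=2, p(3)=3, p(4)=5, p(5)=7, p(6)=11, p(7)=15, p(8)=22, p(9)=30, p(10)=42, p(11)=56, p(12)=77, p(13)=101, p(14)=135, p(15)=176, p(16)=231, p(17)=297, p(18)=385, p(19)=490, p(20)=627, p(21)=792, p(22)=1002, p(23)=1255, p(24)=1575, p(25)=1958, p(26)=2436, p(27)=3010, p(28)=3718, p(29)=4565, p(30)=5604, p(31)=6842, p(32)=8349, p(33)=10143, p(34)=12310, p(35)=14883, p(36)=17977, p(37)=21637, p(38)=26015, p(39)=31185, p(40)=37338, p(41)=44583, p(42)=53174, p(43)=63261, p(44)=75175, p(45)=89134, p(46)=105558, p(47)=124754, p(48)=147273, p(49)=173525, p(50)=204226, p(51)=239943, p(52)=281589, p(53)=329931, p(54)=386155, p(55)=451276, p(56)=526823, p(57)=614154, p(58)=715220, p(59)=831820, p(60)=966467, p(61)=1121505, p(62)=1300156, p(63)=1505499, p(64)=1741630, p(65)=2012558, p(66)=2323520, p(67)=2679689, p(68)=3087735, p(69)=3554345, p(70)=4087968, p(71)=4697205, p(72)=5392783, p(73)=6185689, p(74)=7089500, p(75)=8118264, p(76)=9289091, p(77)=10619863, p(78)=12132164, p(79)=13848650, p(80)=15796476, p(81)=18004327, p(82)=20506255, p(83)=23338469, p(84)=26543660, p(85)=30167357, p(86)=34262962.
Final step: p(87) = p(86) + p(85) - p(82) - p(80) + p(75) + p(72) - p(65) - p(61) + p(52) + p(47) - p(36) - p(30) + p(17) + p(10)
= 34262962 + 30167357 - 20506255 - 15796476 + 8118264 + 5392783 - 2012558 - 1121505 + 281589 + 124754 - 17977 - 5604 + 297 + 42
= 38887673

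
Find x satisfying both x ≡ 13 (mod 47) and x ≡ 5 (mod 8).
13

Using Chinese Remainder Theorem:
M = 47 × 8 = 376
M1 = 8, M2 = 47
y1 = 8^(-1) mod 47 = 6
y2 = 47^(-1) mod 8 = 7
x = (13×8×6 + 5×47×7) mod 376 = 13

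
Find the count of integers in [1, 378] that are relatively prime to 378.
108

378 = 2 × 3^3 × 7
φ(n) = n × ∏(1 - 1/p) for each prime p dividing n
φ(378) = 378 × (1 - 1/2) × (1 - 1/3) × (1 - 1/7) = 108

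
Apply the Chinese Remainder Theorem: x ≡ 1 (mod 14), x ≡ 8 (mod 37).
267

Using Chinese Remainder Theorem:
M = 14 × 37 = 518
M1 = 37, M2 = 14
y1 = 37^(-1) mod 14 = 11
y2 = 14^(-1) mod 37 = 8
x = (1×37×11 + 8×14×8) mod 518 = 267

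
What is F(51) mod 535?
139

Matrix identity: Q^n = [[F_(n+1), F_n], [F_n, F_(n-1)]] with Q = [[1,1],[1,0]].
n = 51 = 110011₂. Square-and-multiply, entries mod 535:
Q^1 = [[1,1],[1,0]]
Q^3 = (Q^1)²·Q = [[3,2],[2,1]]
Q^6 = (Q^3)² = [[13,8],[8,5]]
Q^12 = (Q^6)² = [[233,144],[144,89]]
Q^25 = (Q^12)²·Q = [[483,125],[125,358]]
Q^51 = (Q^25)²·Q = [[404,139],[139,265]]
F_51 mod 535 = Q^51[0][1] = 139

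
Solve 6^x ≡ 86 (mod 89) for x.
13

Baby-step giant-step with step n = ⌈√89⌉ = 10.
Baby steps 6^j mod 89 (j:value) for j=0..9: 0:1, 1:6, 2:36, 3:38, 4:50, 5:33, 6:20, 7:31, 8:8, 9:48.
Giant-step multiplier: 6^(-10) ≡ 6^(88-10) = 6^78 ≡ 17 (mod 89).
Giant steps γ_i = 86·17^i mod 89: γ_0=86, γ_1=38 (in table at j=3).
x = i·n + j = 1·10 + 3 = 13.
Check: 6^13 ≡ 86 (mod 89).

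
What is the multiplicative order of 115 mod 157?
39

157 is prime, so ord(115) divides φ(157) = 156.
Divisors of 156: 1, 2, 3, 4, 6, 12, 13, 26, 39, 52, 78, 156.
Repeated squaring: 115^1 ≡ 115, 115^2 ≡ 37, 115^4 ≡ 113, 115^8 ≡ 52, 115^16 ≡ 35, 115^32 ≡ 126, 115^64 ≡ 19, 115^128 ≡ 47 (mod 157).
Test 115^d mod 157 for each divisor d in increasing order:
115^1 ≡ 115
115^2 ≡ 37
115^3 = 115^2·115^1 ≡ 16
115^4 ≡ 113
115^6 = 115^4·115^2 ≡ 99
115^12 = 115^8·115^4 ≡ 67
115^13 = 115^8·115^4·115^1 ≡ 12
115^26 = 115^16·115^8·115^2 ≡ 144
115^39 = 115^32·115^4·115^2·115^1 ≡ 1  ← first divisor giving 1
The order is 39.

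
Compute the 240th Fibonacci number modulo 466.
458

Matrix identity: Q^n = [[F_(n+1), F_n], [F_n, F_(n-1)]] with Q = [[1,1],[1,0]].
n = 240 = 11110000₂. Square-and-multiply, entries mod 466:
Q^1 = [[1,1],[1,0]]
Q^3 = (Q^1)²·Q = [[3,2],[2,1]]
Q^7 = (Q^3)²·Q = [[21,13],[13,8]]
Q^15 = (Q^7)²·Q = [[55,144],[144,377]]
Q^30 = (Q^15)² = [[461,230],[230,231]]
Q^60 = (Q^30)² = [[267,254],[254,13]]
Q^120 = (Q^60)² = [[199,288],[288,377]]
Q^240 = (Q^120)² = [[453,458],[458,461]]
F_240 mod 466 = Q^240[0][1] = 458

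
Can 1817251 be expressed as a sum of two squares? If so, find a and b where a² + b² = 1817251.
Not possible

Factorization: 1817251 = 31^3 × 61
By Fermat: n is sum of two squares iff every prime p ≡ 3 (mod 4) appears to even power.
Prime(s) ≡ 3 (mod 4) with odd exponent: [(31, 3)]
Therefore 1817251 cannot be expressed as a² + b².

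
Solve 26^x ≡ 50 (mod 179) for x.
151

Baby-step giant-step with step n = ⌈√179⌉ = 14.
Baby steps 26^j mod 179 (j:value) for j=0..13: 0:1, 1:26, 2:139, 3:34, 4:168, 5:72, 6:82, 7:163, 8:121, 9:103, 10:172, 11:176, 12:101, 13:120.
Giant-step multiplier: 26^(-14) ≡ 26^(178-14) = 26^164 ≡ 93 (mod 179).
Giant steps γ_i = 50·93^i mod 179: γ_0=50, γ_1=175, γ_2=165, γ_3=130, γ_4=97, γ_5=71, γ_6=159, γ_7=109, γ_8=113, γ_9=127, γ_10=176 (in table at j=11).
x = i·n + j = 10·14 + 11 = 151.
Check: 26^151 ≡ 50 (mod 179).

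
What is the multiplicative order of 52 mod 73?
24

73 is prime, so ord(52) divides φ(73) = 72.
Divisors of 72: 1, 2, 3, 4, 6, 8, 9, 12, 18, 24, 36, 72.
Repeated squaring: 52^1 ≡ 52, 52^2 ≡ 3, 52^4 ≡ 9, 52^8 ≡ 8, 52^16 ≡ 64, 52^32 ≡ 8, 52^64 ≡ 64 (mod 73).
Test 52^d mod 73 for each divisor d in increasing order:
52^1 ≡ 52
52^2 ≡ 3
52^3 = 52^2·52^1 ≡ 10
52^4 ≡ 9
52^6 = 52^4·52^2 ≡ 27
52^8 ≡ 8
52^9 = 52^8·52^1 ≡ 51
52^12 = 52^8·52^4 ≡ 72
52^18 = 52^16·52^2 ≡ 46
52^24 = 52^16·52^8 ≡ 1  ← first divisor giving 1
The order is 24.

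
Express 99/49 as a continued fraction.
[2; 49]

Euclidean algorithm steps:
99 = 2 × 49 + 1
49 = 49 × 1 + 0
Continued fraction: [2; 49]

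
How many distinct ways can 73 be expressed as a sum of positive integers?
6185689

p(n) counts ways to write n as a sum of positive integers (order ignored).
Euler's pentagonal recurrence: p(k) = p(k-1) + p(k-2) - p(k-5) - p(k-7) + p(k-12) + p(k-15) - ... (offsets j(3j∓1)/2, signs ++--, p(0)=1, p(<0)=0).
DP table for k = 0..72: p(0)=1, p(1)=1, p(2)=2, p(3)=3, p(4)=5, p(5)=7, p(6)=11, p(7)=15, p(8)=22, p(9)=30, p(10)=42, p(11)=56, p(12)=77, p(13)=101, p(14)=135, p(15)=176, p(16)=231, p(17)=297, p(18)=385, p(19)=490, p(20)=627, p(21)=792, p(22)=1002, p(23)=1255, p(24)=1575, p(25)=1958, p(26)=2436, p(27)=3010, p(28)=3718, p(29)=4565, p(30)=5604, p(31)=6842, p(32)=8349, p(33)=10143, p(34)=12310, p(35)=14883, p(36)=17977, p(37)=21637, p(38)=26015, p(39)=31185, p(40)=37338, p(41)=44583, p(42)=53174, p(43)=63261, p(44)=75175, p(45)=89134, p(46)=105558, p(47)=124754, p(48)=147273, p(49)=173525, p(50)=204226, p(51)=239943, p(52)=281589, p(53)=329931, p(54)=386155, p(55)=451276, p(56)=526823, p(57)=614154, p(58)=715220, p(59)=831820, p(60)=966467, p(61)=1121505, p(62)=1300156, p(63)=1505499, p(64)=1741630, p(65)=2012558, p(66)=2323520, p(67)=2679689, p(68)=3087735, p(69)=3554345, p(70)=4087968, p(71)=4697205, p(72)=5392783.
Final step: p(73) = p(72) + p(71) - p(68) - p(66) + p(61) + p(58) - p(51) - p(47) + p(38) + p(33) - p(22) - p(16) + p(3)
= 5392783 + 4697205 - 3087735 - 2323520 + 1121505 + 715220 - 239943 - 124754 + 26015 + 10143 - 1002 - 231 + 3
= 6185689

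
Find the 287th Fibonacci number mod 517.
189

Matrix identity: Q^n = [[F_(n+1), F_n], [F_n, F_(n-1)]] with Q = [[1,1],[1,0]].
n = 287 = 100011111₂. Square-and-multiply, entries mod 517:
Q^1 = [[1,1],[1,0]]
Q^2 = (Q^1)² = [[2,1],[1,1]]
Q^4 = (Q^2)² = [[5,3],[3,2]]
Q^8 = (Q^4)² = [[34,21],[21,13]]
Q^17 = (Q^8)²·Q = [[516,46],[46,470]]
Q^35 = (Q^17)²·Q = [[426,49],[49,377]]
Q^71 = (Q^35)²·Q = [[397,342],[342,55]]
Q^143 = (Q^71)²·Q = [[47,46],[46,1]]
Q^287 = (Q^143)²·Q = [[329,189],[189,140]]
F_287 mod 517 = Q^287[0][1] = 189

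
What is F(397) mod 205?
2

Matrix identity: Q^n = [[F_(n+1), F_n], [F_n, F_(n-1)]] with Q = [[1,1],[1,0]].
n = 397 = 110001101₂. Square-and-multiply, entries mod 205:
Q^1 = [[1,1],[1,0]]
Q^3 = (Q^1)²·Q = [[3,2],[2,1]]
Q^6 = (Q^3)² = [[13,8],[8,5]]
Q^12 = (Q^6)² = [[28,144],[144,89]]
Q^24 = (Q^12)² = [[200,38],[38,162]]
Q^49 = (Q^24)²·Q = [[55,34],[34,21]]
Q^99 = (Q^49)²·Q = [[0,81],[81,124]]
Q^198 = (Q^99)² = [[1,204],[204,2]]
Q^397 = (Q^198)²·Q = [[204,2],[2,202]]
F_397 mod 205 = Q^397[0][1] = 2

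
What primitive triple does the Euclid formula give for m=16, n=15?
(31, 480, 481)

Euclid's formula: a = m² - n², b = 2mn, c = m² + n²
m = 16, n = 15
a = 16² - 15² = 256 - 225 = 31
b = 2 × 16 × 15 = 480
c = 16² + 15² = 256 + 225 = 481
Verification: 31² + 480² = 961 + 230400 = 231361 = 481² ✓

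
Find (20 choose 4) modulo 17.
0

Using Lucas' theorem:
Write n=20 and k=4 in base 17:
n in base 17: [1, 3]
k in base 17: [0, 4]
C(20,4) mod 17 = ∏ C(n_i, k_i) mod 17
Digit binomials (mod 17): C(1,0) = 1; C(3,4) = 0 (k_i > n_i)
Product: 1 × 0 = 0 ≡ 0 (mod 17)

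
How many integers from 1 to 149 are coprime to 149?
148

149 = 149
φ(n) = n × ∏(1 - 1/p) for each prime p dividing n
φ(149) = 149 × (1 - 1/149) = 148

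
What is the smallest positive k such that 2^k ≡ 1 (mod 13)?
12

13 is prime, so ord(2) divides φ(13) = 12.
Divisors of 12: 1, 2, 3, 4, 6, 12.
Repeated squaring: 2^1 ≡ 2, 2^2 ≡ 4, 2^4 ≡ 3, 2^8 ≡ 9 (mod 13).
Test 2^d mod 13 for each divisor d in increasing order:
2^1 ≡ 2
2^2 ≡ 4
2^3 = 2^2·2^1 ≡ 8
2^4 ≡ 3
2^6 = 2^4·2^2 ≡ 12
2^12 = 2^8·2^4 ≡ 1  ← first divisor giving 1
The order is 12.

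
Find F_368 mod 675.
291

Matrix identity: Q^n = [[F_(n+1), F_n], [F_n, F_(n-1)]] with Q = [[1,1],[1,0]].
n = 368 = 101110000₂. Square-and-multiply, entries mod 675:
Q^1 = [[1,1],[1,0]]
Q^2 = (Q^1)² = [[2,1],[1,1]]
Q^5 = (Q^2)²·Q = [[8,5],[5,3]]
Q^11 = (Q^5)²·Q = [[144,89],[89,55]]
Q^23 = (Q^11)²·Q = [[468,307],[307,161]]
Q^46 = (Q^23)² = [[73,53],[53,20]]
Q^92 = (Q^46)² = [[38,204],[204,509]]
Q^184 = (Q^92)² = [[535,213],[213,322]]
Q^368 = (Q^184)² = [[169,291],[291,553]]
F_368 mod 675 = Q^368[0][1] = 291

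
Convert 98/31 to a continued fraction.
[3; 6, 5]

Euclidean algorithm steps:
98 = 3 × 31 + 5
31 = 6 × 5 + 1
5 = 5 × 1 + 0
Continued fraction: [3; 6, 5]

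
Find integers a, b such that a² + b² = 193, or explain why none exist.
7² + 12² (a=7, b=12)

Factorization: 193 = 193
By Fermat: n is sum of two squares iff every prime p ≡ 3 (mod 4) appears to even power.
All primes ≡ 3 (mod 4) appear to even power.
Search a = 0, 1, 2, … for 193 - a² a perfect square: first hit at a = 7: 193 - 49 = 144 = 12².
193 = 7² + 12² = 49 + 144 ✓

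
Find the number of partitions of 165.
172389800255

p(n) counts ways to write n as a sum of positive integers (order ignored).
Euler's pentagonal recurrence: p(k) = p(k-1) + p(k-2) - p(k-5) - p(k-7) + p(k-12) + p(k-15) - ... (offsets j(3j∓1)/2, signs ++--, p(0)=1, p(<0)=0).
DP table for k = 0..164: p(0)=1, p(1)=1, p(2)=2, p(3)=3, p(4)=5, p(5)=7, p(6)=11, p(7)=15, p(8)=22, p(9)=30, p(10)=42, p(11)=56, p(12)=77, p(13)=101, p(14)=135, p(15)=176, p(16)=231, p(17)=297, p(18)=385, p(19)=490, p(20)=627, p(21)=792, p(22)=1002, p(23)=1255, p(24)=1575, p(25)=1958, p(26)=2436, p(27)=3010, p(28)=3718, p(29)=4565, p(30)=5604, p(31)=6842, p(32)=8349, p(33)=10143, p(34)=12310, p(35)=14883, p(36)=17977, p(37)=21637, p(38)=26015, p(39)=31185, p(40)=37338, p(41)=44583, p(42)=53174, p(43)=63261, p(44)=75175, p(45)=89134, p(46)=105558, p(47)=124754, p(48)=147273, p(49)=173525, p(50)=204226, p(51)=239943, p(52)=281589, p(53)=329931, p(54)=386155, p(55)=451276, p(56)=526823, p(57)=614154, p(58)=715220, p(59)=831820, p(60)=966467, p(61)=1121505, p(62)=1300156, p(63)=1505499, p(64)=1741630, p(65)=2012558, p(66)=2323520, p(67)=2679689, p(68)=3087735, p(69)=3554345, p(70)=4087968, p(71)=4697205, p(72)=5392783, p(73)=6185689, p(74)=7089500, p(75)=8118264, p(76)=9289091, p(77)=10619863, p(78)=12132164, p(79)=13848650, p(80)=15796476, p(81)=18004327, p(82)=20506255, p(83)=23338469, p(84)=26543660, p(85)=30167357, p(86)=34262962, p(87)=38887673, p(88)=44108109, p(89)=49995925, p(90)=56634173, p(91)=64112359, p(92)=72533807, p(93)=82010177, p(94)=92669720, p(95)=104651419, p(96)=118114304, p(97)=133230930, p(98)=150198136, p(99)=169229875, p(100)=190569292, p(101)=214481126, p(102)=241265379, p(103)=271248950, p(104)=304801365, p(105)=342325709, p(106)=384276336, p(107)=431149389, p(108)=483502844, p(109)=541946240, p(110)=607163746, p(111)=679903203, p(112)=761002156, p(113)=851376628, p(114)=952050665, p(115)=1064144451, p(116)=1188908248, p(117)=1327710076, p(118)=1482074143, p(119)=1653668665, p(120)=1844349560, p(121)=2056148051, p(122)=2291320912, p(123)=2552338241, p(124)=2841940500, p(125)=3163127352, p(126)=3519222692, p(127)=3913864295, p(128)=4351078600, p(129)=4835271870, p(130)=5371315400, p(131)=5964539504, p(132)=6620830889, p(133)=7346629512, p(134)=8149040695, p(135)=9035836076, p(136)=10015581680, p(137)=11097645016, p(138)=12292341831, p(139)=13610949895, p(140)=15065878135, p(141)=16670689208, p(142)=18440293320, p(143)=20390982757, p(144)=22540654445, p(145)=24908858009, p(146)=27517052599, p(147)=30388671978, p(148)=33549419497, p(149)=37027355200, p(150)=40853235313, p(151)=45060624582, p(152)=49686288421, p(153)=54770336324, p(154)=60356673280, p(155)=66493182097, p(156)=73232243759, p(157)=80630964769, p(158)=88751778802, p(159)=97662728555, p(160)=107438159466, p(161)=118159068427, p(162)=129913904637, p(163)=142798995930, p(164)=156919475295.
Final step: p(165) = p(164) + p(163) - p(160) - p(158) + p(153) + p(150) - p(143) - p(139) + p(130) + p(125) - p(114) - p(108) + p(95) + p(88) - p(73) - p(65) + p(48) + p(39) - p(20) - p(10)
= 156919475295 + 142798995930 - 107438159466 - 88751778802 + 54770336324 + 40853235313 - 20390982757 - 13610949895 + 5371315400 + 3163127352 - 952050665 - 483502844 + 104651419 + 44108109 - 6185689 - 2012558 + 147273 + 31185 - 627 - 42
= 172389800255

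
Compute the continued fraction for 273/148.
[1; 1, 5, 2, 3, 3]

Euclidean algorithm steps:
273 = 1 × 148 + 125
148 = 1 × 125 + 23
125 = 5 × 23 + 10
23 = 2 × 10 + 3
10 = 3 × 3 + 1
3 = 3 × 1 + 0
Continued fraction: [1; 1, 5, 2, 3, 3]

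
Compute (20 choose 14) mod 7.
1

Using Lucas' theorem:
Write n=20 and k=14 in base 7:
n in base 7: [2, 6]
k in base 7: [2, 0]
C(20,14) mod 7 = ∏ C(n_i, k_i) mod 7
Digit binomials (mod 7): C(2,2) = 1; C(6,0) = 1
Product: 1 × 1 = 1 ≡ 1 (mod 7)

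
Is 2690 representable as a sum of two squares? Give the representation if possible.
17² + 49² (a=17, b=49)

Factorization: 2690 = 2 × 5 × 269
By Fermat: n is sum of two squares iff every prime p ≡ 3 (mod 4) appears to even power.
All primes ≡ 3 (mod 4) appear to even power.
Search a = 0, 1, 2, … for 2690 - a² a perfect square: first hit at a = 17: 2690 - 289 = 2401 = 49².
2690 = 17² + 49² = 289 + 2401 ✓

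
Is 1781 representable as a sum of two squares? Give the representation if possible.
10² + 41² (a=10, b=41)

Factorization: 1781 = 13 × 137
By Fermat: n is sum of two squares iff every prime p ≡ 3 (mod 4) appears to even power.
All primes ≡ 3 (mod 4) appear to even power.
Search a = 0, 1, 2, … for 1781 - a² a perfect square: first hit at a = 10: 1781 - 100 = 1681 = 41².
1781 = 10² + 41² = 100 + 1681 ✓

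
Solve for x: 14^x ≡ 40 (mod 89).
62

Baby-step giant-step with step n = ⌈√89⌉ = 10.
Baby steps 14^j mod 89 (j:value) for j=0..9: 0:1, 1:14, 2:18, 3:74, 4:57, 5:86, 6:47, 7:35, 8:45, 9:7.
Giant-step multiplier: 14^(-10) ≡ 14^(88-10) = 14^78 ≡ 10 (mod 89).
Giant steps γ_i = 40·10^i mod 89: γ_0=40, γ_1=44, γ_2=84, γ_3=39, γ_4=34, γ_5=73, γ_6=18 (in table at j=2).
x = i·n + j = 6·10 + 2 = 62.
Check: 14^62 ≡ 40 (mod 89).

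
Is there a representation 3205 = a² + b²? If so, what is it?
17² + 54² (a=17, b=54)

Factorization: 3205 = 5 × 641
By Fermat: n is sum of two squares iff every prime p ≡ 3 (mod 4) appears to even power.
All primes ≡ 3 (mod 4) appear to even power.
Search a = 0, 1, 2, … for 3205 - a² a perfect square: first hit at a = 17: 3205 - 289 = 2916 = 54².
3205 = 17² + 54² = 289 + 2916 ✓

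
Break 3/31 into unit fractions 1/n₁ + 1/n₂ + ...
1/11 + 1/171 + 1/58311

Greedy algorithm:
3/31: ceiling(31/3) = 11, use 1/11
2/341: ceiling(341/2) = 171, use 1/171
1/58311: ceiling(58311/1) = 58311, use 1/58311
Result: 3/31 = 1/11 + 1/171 + 1/58311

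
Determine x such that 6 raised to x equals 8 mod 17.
6

Baby-step giant-step with step n = ⌈√17⌉ = 5.
Baby steps 6^j mod 17 (j:value) for j=0..4: 0:1, 1:6, 2:2, 3:12, 4:4.
Giant-step multiplier: 6^(-5) ≡ 6^(16-5) = 6^11 ≡ 5 (mod 17).
Giant steps γ_i = 8·5^i mod 17: γ_0=8, γ_1=6 (in table at j=1).
x = i·n + j = 1·5 + 1 = 6.
Check: 6^6 ≡ 8 (mod 17).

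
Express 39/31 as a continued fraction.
[1; 3, 1, 7]

Euclidean algorithm steps:
39 = 1 × 31 + 8
31 = 3 × 8 + 7
8 = 1 × 7 + 1
7 = 7 × 1 + 0
Continued fraction: [1; 3, 1, 7]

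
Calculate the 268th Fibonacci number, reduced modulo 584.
323

Matrix identity: Q^n = [[F_(n+1), F_n], [F_n, F_(n-1)]] with Q = [[1,1],[1,0]].
n = 268 = 100001100₂. Square-and-multiply, entries mod 584:
Q^1 = [[1,1],[1,0]]
Q^2 = (Q^1)² = [[2,1],[1,1]]
Q^4 = (Q^2)² = [[5,3],[3,2]]
Q^8 = (Q^4)² = [[34,21],[21,13]]
Q^16 = (Q^8)² = [[429,403],[403,26]]
Q^33 = (Q^16)²·Q = [[127,138],[138,573]]
Q^67 = (Q^33)²·Q = [[373,133],[133,240]]
Q^134 = (Q^67)² = [[306,353],[353,537]]
Q^268 = (Q^134)² = [[413,323],[323,90]]
F_268 mod 584 = Q^268[0][1] = 323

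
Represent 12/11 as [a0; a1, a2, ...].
[1; 11]

Euclidean algorithm steps:
12 = 1 × 11 + 1
11 = 11 × 1 + 0
Continued fraction: [1; 11]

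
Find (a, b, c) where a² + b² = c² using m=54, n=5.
(2891, 540, 2941)

Euclid's formula: a = m² - n², b = 2mn, c = m² + n²
m = 54, n = 5
a = 54² - 5² = 2916 - 25 = 2891
b = 2 × 54 × 5 = 540
c = 54² + 5² = 2916 + 25 = 2941
Verification: 2891² + 540² = 8357881 + 291600 = 8649481 = 2941² ✓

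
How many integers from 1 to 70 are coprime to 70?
24

70 = 2 × 5 × 7
φ(n) = n × ∏(1 - 1/p) for each prime p dividing n
φ(70) = 70 × (1 - 1/2) × (1 - 1/5) × (1 - 1/7) = 24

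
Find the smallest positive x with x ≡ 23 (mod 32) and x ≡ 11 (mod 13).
375

Using Chinese Remainder Theorem:
M = 32 × 13 = 416
M1 = 13, M2 = 32
y1 = 13^(-1) mod 32 = 5
y2 = 32^(-1) mod 13 = 11
x = (23×13×5 + 11×32×11) mod 416 = 375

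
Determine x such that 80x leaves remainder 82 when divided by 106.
x ≡ 5 (mod 53)

gcd(80, 106) = 2, which divides 82, so solutions exist.
Divide through by 2: 40x ≡ 41 (mod 53).
Find 40^(-1) mod 53 by the extended Euclidean algorithm:
53 = 1 × 40 + 13  ⟹  13 = (1)·53 + (-1)·40
40 = 3 × 13 + 1  ⟹  1 = (-3)·53 + (4)·40
So (4)·40 ≡ 1 (mod 53), i.e. 40^(-1) ≡ 4 (mod 53).
x ≡ 4 × 41 = 164 ≡ 5 (mod 53).
Check: 80 × 5 = 400 ≡ 82 (mod 106).
x ≡ 5 (mod 53), giving 2 solutions mod 106.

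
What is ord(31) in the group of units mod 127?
63

127 is prime, so ord(31) divides φ(127) = 126.
Divisors of 126: 1, 2, 3, 6, 7, 9, 14, 18, 21, 42, 63, 126.
Repeated squaring: 31^1 ≡ 31, 31^2 ≡ 72, 31^4 ≡ 104, 31^8 ≡ 21, 31^16 ≡ 60, 31^32 ≡ 44, 31^64 ≡ 31 (mod 127).
Test 31^d mod 127 for each divisor d in increasing order:
31^1 ≡ 31
31^2 ≡ 72
31^3 = 31^2·31^1 ≡ 73
31^6 = 31^4·31^2 ≡ 122
31^7 = 31^4·31^2·31^1 ≡ 99
31^9 = 31^8·31^1 ≡ 16
31^14 = 31^8·31^4·31^2 ≡ 22
31^18 = 31^16·31^2 ≡ 2
31^21 = 31^16·31^4·31^1 ≡ 19
31^42 = 31^32·31^8·31^2 ≡ 107
31^63 = 31^32·31^16·31^8·31^4·31^2·31^1 ≡ 1  ← first divisor giving 1
The order is 63.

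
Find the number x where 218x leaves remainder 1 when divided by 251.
38

gcd(218, 251) = 1, so the inverse exists.
Extended Euclidean algorithm on (251, 218):
251 = 1 × 218 + 33  ⟹  33 = (1)·251 + (-1)·218
218 = 6 × 33 + 20  ⟹  20 = (-6)·251 + (7)·218
33 = 1 × 20 + 13  ⟹  13 = (7)·251 + (-8)·218
20 = 1 × 13 + 7  ⟹  7 = (-13)·251 + (15)·218
13 = 1 × 7 + 6  ⟹  6 = (20)·251 + (-23)·218
7 = 1 × 6 + 1  ⟹  1 = (-33)·251 + (38)·218
So (38)·218 ≡ 1 (mod 251), i.e. 218^(-1) ≡ 38 (mod 251).
Check: 218 × 38 = 8284 ≡ 1 (mod 251)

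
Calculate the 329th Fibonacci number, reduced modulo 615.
34

Matrix identity: Q^n = [[F_(n+1), F_n], [F_n, F_(n-1)]] with Q = [[1,1],[1,0]].
n = 329 = 101001001₂. Square-and-multiply, entries mod 615:
Q^1 = [[1,1],[1,0]]
Q^2 = (Q^1)² = [[2,1],[1,1]]
Q^5 = (Q^2)²·Q = [[8,5],[5,3]]
Q^10 = (Q^5)² = [[89,55],[55,34]]
Q^20 = (Q^10)² = [[491,0],[0,491]]
Q^41 = (Q^20)²·Q = [[1,1],[1,0]]
Q^82 = (Q^41)² = [[2,1],[1,1]]
Q^164 = (Q^82)² = [[5,3],[3,2]]
Q^329 = (Q^164)²·Q = [[55,34],[34,21]]
F_329 mod 615 = Q^329[0][1] = 34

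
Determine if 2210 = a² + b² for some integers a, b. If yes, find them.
1² + 47² (a=1, b=47)

Factorization: 2210 = 2 × 5 × 13 × 17
By Fermat: n is sum of two squares iff every prime p ≡ 3 (mod 4) appears to even power.
All primes ≡ 3 (mod 4) appear to even power.
Search a = 0, 1, 2, … for 2210 - a² a perfect square: first hit at a = 1: 2210 - 1 = 2209 = 47².
2210 = 1² + 47² = 1 + 2209 ✓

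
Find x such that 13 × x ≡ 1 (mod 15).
7

gcd(13, 15) = 1, so the inverse exists.
Extended Euclidean algorithm on (15, 13):
15 = 1 × 13 + 2  ⟹  2 = (1)·15 + (-1)·13
13 = 6 × 2 + 1  ⟹  1 = (-6)·15 + (7)·13
So (7)·13 ≡ 1 (mod 15), i.e. 13^(-1) ≡ 7 (mod 15).
Check: 13 × 7 = 91 ≡ 1 (mod 15)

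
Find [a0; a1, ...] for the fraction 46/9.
[5; 9]

Euclidean algorithm steps:
46 = 5 × 9 + 1
9 = 9 × 1 + 0
Continued fraction: [5; 9]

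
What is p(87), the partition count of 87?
38887673

p(n) counts ways to write n as a sum of positive integers (order ignored).
Euler's pentagonal recurrence: p(k) = p(k-1) + p(k-2) - p(k-5) - p(k-7) + p(k-12) + p(k-15) - ... (offsets j(3j∓1)/2, signs ++--, p(0)=1, p(<0)=0).
DP table for k = 0..86: p(0)=1, p(1)=1, p(2)=2, p(3)=3, p(4)=5, p(5)=7, p(6)=11, p(7)=15, p(8)=22, p(9)=30, p(10)=42, p(11)=56, p(12)=77, p(13)=101, p(14)=135, p(15)=176, p(16)=231, p(17)=297, p(18)=385, p(19)=490, p(20)=627, p(21)=792, p(22)=1002, p(23)=1255, p(24)=1575, p(25)=1958, p(26)=2436, p(27)=3010, p(28)=3718, p(29)=4565, p(30)=5604, p(31)=6842, p(32)=8349, p(33)=10143, p(34)=12310, p(35)=14883, p(36)=17977, p(37)=21637, p(38)=26015, p(39)=31185, p(40)=37338, p(41)=44583, p(42)=53174, p(43)=63261, p(44)=75175, p(45)=89134, p(46)=105558, p(47)=124754, p(48)=147273, p(49)=173525, p(50)=204226, p(51)=239943, p(52)=281589, p(53)=329931, p(54)=386155, p(55)=451276, p(56)=526823, p(57)=614154, p(58)=715220, p(59)=831820, p(60)=966467, p(61)=1121505, p(62)=1300156, p(63)=1505499, p(64)=1741630, p(65)=2012558, p(66)=2323520, p(67)=2679689, p(68)=3087735, p(69)=3554345, p(70)=4087968, p(71)=4697205, p(72)=5392783, p(73)=6185689, p(74)=7089500, p(75)=8118264, p(76)=9289091, p(77)=10619863, p(78)=12132164, p(79)=13848650, p(80)=15796476, p(81)=18004327, p(82)=20506255, p(83)=23338469, p(84)=26543660, p(85)=30167357, p(86)=34262962.
Final step: p(87) = p(86) + p(85) - p(82) - p(80) + p(75) + p(72) - p(65) - p(61) + p(52) + p(47) - p(36) - p(30) + p(17) + p(10)
= 34262962 + 30167357 - 20506255 - 15796476 + 8118264 + 5392783 - 2012558 - 1121505 + 281589 + 124754 - 17977 - 5604 + 297 + 42
= 38887673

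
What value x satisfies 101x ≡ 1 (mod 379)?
364

gcd(101, 379) = 1, so the inverse exists.
Extended Euclidean algorithm on (379, 101):
379 = 3 × 101 + 76  ⟹  76 = (1)·379 + (-3)·101
101 = 1 × 76 + 25  ⟹  25 = (-1)·379 + (4)·101
76 = 3 × 25 + 1  ⟹  1 = (4)·379 + (-15)·101
So (-15)·101 ≡ 1 (mod 379), i.e. 101^(-1) ≡ -15 ≡ 364 (mod 379).
Check: 101 × 364 = 36764 ≡ 1 (mod 379)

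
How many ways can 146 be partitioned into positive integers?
27517052599

p(n) counts ways to write n as a sum of positive integers (order ignored).
Euler's pentagonal recurrence: p(k) = p(k-1) + p(k-2) - p(k-5) - p(k-7) + p(k-12) + p(k-15) - ... (offsets j(3j∓1)/2, signs ++--, p(0)=1, p(<0)=0).
DP table for k = 0..145: p(0)=1, p(1)=1, p(2)=2, p(3)=3, p(4)=5, p(5)=7, p(6)=11, p(7)=15, p(8)=22, p(9)=30, p(10)=42, p(11)=56, p(12)=77, p(13)=101, p(14)=135, p(15)=176, p(16)=231, p(17)=297, p(18)=385, p(19)=490, p(20)=627, p(21)=792, p(22)=1002, p(23)=1255, p(24)=1575, p(25)=1958, p(26)=2436, p(27)=3010, p(28)=3718, p(29)=4565, p(30)=5604, p(31)=6842, p(32)=8349, p(33)=10143, p(34)=12310, p(35)=14883, p(36)=17977, p(37)=21637, p(38)=26015, p(39)=31185, p(40)=37338, p(41)=44583, p(42)=53174, p(43)=63261, p(44)=75175, p(45)=89134, p(46)=105558, p(47)=124754, p(48)=147273, p(49)=173525, p(50)=204226, p(51)=239943, p(52)=281589, p(53)=329931, p(54)=386155, p(55)=451276, p(56)=526823, p(57)=614154, p(58)=715220, p(59)=831820, p(60)=966467, p(61)=1121505, p(62)=1300156, p(63)=1505499, p(64)=1741630, p(65)=2012558, p(66)=2323520, p(67)=2679689, p(68)=3087735, p(69)=3554345, p(70)=4087968, p(71)=4697205, p(72)=5392783, p(73)=6185689, p(74)=7089500, p(75)=8118264, p(76)=9289091, p(77)=10619863, p(78)=12132164, p(79)=13848650, p(80)=15796476, p(81)=18004327, p(82)=20506255, p(83)=23338469, p(84)=26543660, p(85)=30167357, p(86)=34262962, p(87)=38887673, p(88)=44108109, p(89)=49995925, p(90)=56634173, p(91)=64112359, p(92)=72533807, p(93)=82010177, p(94)=92669720, p(95)=104651419, p(96)=118114304, p(97)=133230930, p(98)=150198136, p(99)=169229875, p(100)=190569292, p(101)=214481126, p(102)=241265379, p(103)=271248950, p(104)=304801365, p(105)=342325709, p(106)=384276336, p(107)=431149389, p(108)=483502844, p(109)=541946240, p(110)=607163746, p(111)=679903203, p(112)=761002156, p(113)=851376628, p(114)=952050665, p(115)=1064144451, p(116)=1188908248, p(117)=1327710076, p(118)=1482074143, p(119)=1653668665, p(120)=1844349560, p(121)=2056148051, p(122)=2291320912, p(123)=2552338241, p(124)=2841940500, p(125)=3163127352, p(126)=3519222692, p(127)=3913864295, p(128)=4351078600, p(129)=4835271870, p(130)=5371315400, p(131)=5964539504, p(132)=6620830889, p(133)=7346629512, p(134)=8149040695, p(135)=9035836076, p(136)=10015581680, p(137)=11097645016, p(138)=12292341831, p(139)=13610949895, p(140)=15065878135, p(141)=16670689208, p(142)=18440293320, p(143)=20390982757, p(144)=22540654445, p(145)=24908858009.
Final step: p(146) = p(145) + p(144) - p(141) - p(139) + p(134) + p(131) - p(124) - p(120) + p(111) + p(106) - p(95) - p(89) + p(76) + p(69) - p(54) - p(46) + p(29) + p(20) - p(1)
= 24908858009 + 22540654445 - 16670689208 - 13610949895 + 8149040695 + 5964539504 - 2841940500 - 1844349560 + 679903203 + 384276336 - 104651419 - 49995925 + 9289091 + 3554345 - 386155 - 105558 + 4565 + 627 - 1
= 27517052599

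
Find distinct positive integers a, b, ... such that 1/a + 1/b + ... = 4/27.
1/7 + 1/189

Greedy algorithm:
4/27: ceiling(27/4) = 7, use 1/7
1/189: ceiling(189/1) = 189, use 1/189
Result: 4/27 = 1/7 + 1/189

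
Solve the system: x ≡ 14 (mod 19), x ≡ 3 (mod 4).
71

Using Chinese Remainder Theorem:
M = 19 × 4 = 76
M1 = 4, M2 = 19
y1 = 4^(-1) mod 19 = 5
y2 = 19^(-1) mod 4 = 3
x = (14×4×5 + 3×19×3) mod 76 = 71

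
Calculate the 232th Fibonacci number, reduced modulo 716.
707

Matrix identity: Q^n = [[F_(n+1), F_n], [F_n, F_(n-1)]] with Q = [[1,1],[1,0]].
n = 232 = 11101000₂. Square-and-multiply, entries mod 716:
Q^1 = [[1,1],[1,0]]
Q^3 = (Q^1)²·Q = [[3,2],[2,1]]
Q^7 = (Q^3)²·Q = [[21,13],[13,8]]
Q^14 = (Q^7)² = [[610,377],[377,233]]
Q^29 = (Q^14)²·Q = [[48,141],[141,623]]
Q^58 = (Q^29)² = [[705,99],[99,606]]
Q^116 = (Q^58)² = [[614,193],[193,421]]
Q^232 = (Q^116)² = [[397,707],[707,406]]
F_232 mod 716 = Q^232[0][1] = 707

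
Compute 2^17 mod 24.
8

Repeated squaring. Binary of 17 = 10001.
2^1 ≡ 2 (mod 24); 2^2 ≡ 4 (mod 24); 2^4 ≡ 16 (mod 24); 2^8 ≡ 16 (mod 24); 2^16 ≡ 16 (mod 24)
2^17 = 2^1 × 2^16 ≡ 8 (mod 24)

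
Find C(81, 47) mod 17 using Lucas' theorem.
6

Using Lucas' theorem:
Write n=81 and k=47 in base 17:
n in base 17: [4, 13]
k in base 17: [2, 13]
C(81,47) mod 17 = ∏ C(n_i, k_i) mod 17
Digit binomials (mod 17): C(4,2) = 6; C(13,13) = 1
Product: 6 × 1 = 6 ≡ 6 (mod 17)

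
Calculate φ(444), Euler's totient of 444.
144

444 = 2^2 × 3 × 37
φ(n) = n × ∏(1 - 1/p) for each prime p dividing n
φ(444) = 444 × (1 - 1/2) × (1 - 1/3) × (1 - 1/37) = 144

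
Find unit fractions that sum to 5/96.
1/20 + 1/480

Greedy algorithm:
5/96: ceiling(96/5) = 20, use 1/20
1/480: ceiling(480/1) = 480, use 1/480
Result: 5/96 = 1/20 + 1/480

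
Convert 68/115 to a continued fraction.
[0; 1, 1, 2, 4, 5]

Euclidean algorithm steps:
68 = 0 × 115 + 68
115 = 1 × 68 + 47
68 = 1 × 47 + 21
47 = 2 × 21 + 5
21 = 4 × 5 + 1
5 = 5 × 1 + 0
Continued fraction: [0; 1, 1, 2, 4, 5]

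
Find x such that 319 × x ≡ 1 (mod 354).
91

gcd(319, 354) = 1, so the inverse exists.
Extended Euclidean algorithm on (354, 319):
354 = 1 × 319 + 35  ⟹  35 = (1)·354 + (-1)·319
319 = 9 × 35 + 4  ⟹  4 = (-9)·354 + (10)·319
35 = 8 × 4 + 3  ⟹  3 = (73)·354 + (-81)·319
4 = 1 × 3 + 1  ⟹  1 = (-82)·354 + (91)·319
So (91)·319 ≡ 1 (mod 354), i.e. 319^(-1) ≡ 91 (mod 354).
Check: 319 × 91 = 29029 ≡ 1 (mod 354)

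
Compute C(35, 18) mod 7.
0

Using Lucas' theorem:
Write n=35 and k=18 in base 7:
n in base 7: [5, 0]
k in base 7: [2, 4]
C(35,18) mod 7 = ∏ C(n_i, k_i) mod 7
Digit binomials (mod 7): C(5,2) = 10 ≡ 3; C(0,4) = 0 (k_i > n_i)
Product: 3 × 0 = 0 ≡ 0 (mod 7)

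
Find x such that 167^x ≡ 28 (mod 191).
183

Baby-step giant-step with step n = ⌈√191⌉ = 14.
Baby steps 167^j mod 191 (j:value) for j=0..13: 0:1, 1:167, 2:3, 3:119, 4:9, 5:166, 6:27, 7:116, 8:81, 9:157, 10:52, 11:89, 12:156, 13:76.
Giant-step multiplier: 167^(-14) ≡ 167^(190-14) = 167^176 ≡ 20 (mod 191).
Giant steps γ_i = 28·20^i mod 191: γ_0=28, γ_1=178, γ_2=122, γ_3=148, γ_4=95, γ_5=181, γ_6=182, γ_7=11, γ_8=29, γ_9=7, γ_10=140, γ_11=126, γ_12=37, γ_13=167 (in table at j=1).
x = i·n + j = 13·14 + 1 = 183.
Check: 167^183 ≡ 28 (mod 191).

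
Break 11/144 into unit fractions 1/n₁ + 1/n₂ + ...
1/14 + 1/202 + 1/101808

Greedy algorithm:
11/144: ceiling(144/11) = 14, use 1/14
5/1008: ceiling(1008/5) = 202, use 1/202
1/101808: ceiling(101808/1) = 101808, use 1/101808
Result: 11/144 = 1/14 + 1/202 + 1/101808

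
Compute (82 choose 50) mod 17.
0

Using Lucas' theorem:
Write n=82 and k=50 in base 17:
n in base 17: [4, 14]
k in base 17: [2, 16]
C(82,50) mod 17 = ∏ C(n_i, k_i) mod 17
Digit binomials (mod 17): C(4,2) = 6; C(14,16) = 0 (k_i > n_i)
Product: 6 × 0 = 0 ≡ 0 (mod 17)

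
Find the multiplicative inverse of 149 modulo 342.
101

gcd(149, 342) = 1, so the inverse exists.
Extended Euclidean algorithm on (342, 149):
342 = 2 × 149 + 44  ⟹  44 = (1)·342 + (-2)·149
149 = 3 × 44 + 17  ⟹  17 = (-3)·342 + (7)·149
44 = 2 × 17 + 10  ⟹  10 = (7)·342 + (-16)·149
17 = 1 × 10 + 7  ⟹  7 = (-10)·342 + (23)·149
10 = 1 × 7 + 3  ⟹  3 = (17)·342 + (-39)·149
7 = 2 × 3 + 1  ⟹  1 = (-44)·342 + (101)·149
So (101)·149 ≡ 1 (mod 342), i.e. 149^(-1) ≡ 101 (mod 342).
Check: 149 × 101 = 15049 ≡ 1 (mod 342)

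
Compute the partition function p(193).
2168627105469

p(n) counts ways to write n as a sum of positive integers (order ignored).
Euler's pentagonal recurrence: p(k) = p(k-1) + p(k-2) - p(k-5) - p(k-7) + p(k-12) + p(k-15) - ... (offsets j(3j∓1)/2, signs ++--, p(0)=1, p(<0)=0).
DP table for k = 0..192: p(0)=1, p(1)=1, p(2)=2, p(3)=3, p(4)=5, p(5)=7, p(6)=11, p(7)=15, p(8)=22, p(9)=30, p(10)=42, p(11)=56, p(12)=77, p(13)=101, p(14)=135, p(15)=176, p(16)=231, p(17)=297, p(18)=385, p(19)=490, p(20)=627, p(21)=792, p(22)=1002, p(23)=1255, p(24)=1575, p(25)=1958, p(26)=2436, p(27)=3010, p(28)=3718, p(29)=4565, p(30)=5604, p(31)=6842, p(32)=8349, p(33)=10143, p(34)=12310, p(35)=14883, p(36)=17977, p(37)=21637, p(38)=26015, p(39)=31185, p(40)=37338, p(41)=44583, p(42)=53174, p(43)=63261, p(44)=75175, p(45)=89134, p(46)=105558, p(47)=124754, p(48)=147273, p(49)=173525, p(50)=204226, p(51)=239943, p(52)=281589, p(53)=329931, p(54)=386155, p(55)=451276, p(56)=526823, p(57)=614154, p(58)=715220, p(59)=831820, p(60)=966467, p(61)=1121505, p(62)=1300156, p(63)=1505499, p(64)=1741630, p(65)=2012558, p(66)=2323520, p(67)=2679689, p(68)=3087735, p(69)=3554345, p(70)=4087968, p(71)=4697205, p(72)=5392783, p(73)=6185689, p(74)=7089500, p(75)=8118264, p(76)=9289091, p(77)=10619863, p(78)=12132164, p(79)=13848650, p(80)=15796476, p(81)=18004327, p(82)=20506255, p(83)=23338469, p(84)=26543660, p(85)=30167357, p(86)=34262962, p(87)=38887673, p(88)=44108109, p(89)=49995925, p(90)=56634173, p(91)=64112359, p(92)=72533807, p(93)=82010177, p(94)=92669720, p(95)=104651419, p(96)=118114304, p(97)=133230930, p(98)=150198136, p(99)=169229875, p(100)=190569292, p(101)=214481126, p(102)=241265379, p(103)=271248950, p(104)=304801365, p(105)=342325709, p(106)=384276336, p(107)=431149389, p(108)=483502844, p(109)=541946240, p(110)=607163746, p(111)=679903203, p(112)=761002156, p(113)=851376628, p(114)=952050665, p(115)=1064144451, p(116)=1188908248, p(117)=1327710076, p(118)=1482074143, p(119)=1653668665, p(120)=1844349560, p(121)=2056148051, p(122)=2291320912, p(123)=2552338241, p(124)=2841940500, p(125)=3163127352, p(126)=3519222692, p(127)=3913864295, p(128)=4351078600, p(129)=4835271870, p(130)=5371315400, p(131)=5964539504, p(132)=6620830889, p(133)=7346629512, p(134)=8149040695, p(135)=9035836076, p(136)=10015581680, p(137)=11097645016, p(138)=12292341831, p(139)=13610949895, p(140)=15065878135, p(141)=16670689208, p(142)=18440293320, p(143)=20390982757, p(144)=22540654445, p(145)=24908858009, p(146)=27517052599, p(147)=30388671978, p(148)=33549419497, p(149)=37027355200, p(150)=40853235313, p(151)=45060624582, p(152)=49686288421, p(153)=54770336324, p(154)=60356673280, p(155)=66493182097, p(156)=73232243759, p(157)=80630964769, p(158)=88751778802, p(159)=97662728555, p(160)=107438159466, p(161)=118159068427, p(162)=129913904637, p(163)=142798995930, p(164)=156919475295, p(165)=172389800255, p(166)=189334822579, p(167)=207890420102, p(168)=228204732751, p(169)=250438925115, p(170)=274768617130, p(171)=301384802048, p(172)=330495499613, p(173)=362326859895, p(174)=397125074750, p(175)=435157697830, p(176)=476715857290, p(177)=522115831195, p(178)=571701605655, p(179)=625846753120, p(180)=684957390936, p(181)=749474411781, p(182)=819876908323, p(183)=896684817527, p(184)=980462880430, p(185)=1071823774337, p(186)=1171432692373, p(187)=1280011042268, p(188)=1398341745571, p(189)=1527273599625, p(190)=1667727404093, p(191)=1820701100652, p(192)=1987276856363.
Final step: p(193) = p(192) + p(191) - p(188) - p(186) + p(181) + p(178) - p(171) - p(167) + p(158) + p(153) - p(142) - p(136) + p(123) + p(116) - p(101) - p(93) + p(76) + p(67) - p(48) - p(38) + p(17) + p(6)
= 1987276856363 + 1820701100652 - 1398341745571 - 1171432692373 + 749474411781 + 571701605655 - 301384802048 - 207890420102 + 88751778802 + 54770336324 - 18440293320 - 10015581680 + 2552338241 + 1188908248 - 214481126 - 82010177 + 9289091 + 2679689 - 147273 - 26015 + 297 + 11
= 2168627105469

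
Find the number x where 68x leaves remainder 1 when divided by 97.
10

gcd(68, 97) = 1, so the inverse exists.
Extended Euclidean algorithm on (97, 68):
97 = 1 × 68 + 29  ⟹  29 = (1)·97 + (-1)·68
68 = 2 × 29 + 10  ⟹  10 = (-2)·97 + (3)·68
29 = 2 × 10 + 9  ⟹  9 = (5)·97 + (-7)·68
10 = 1 × 9 + 1  ⟹  1 = (-7)·97 + (10)·68
So (10)·68 ≡ 1 (mod 97), i.e. 68^(-1) ≡ 10 (mod 97).
Check: 68 × 10 = 680 ≡ 1 (mod 97)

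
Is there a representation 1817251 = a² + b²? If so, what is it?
Not possible

Factorization: 1817251 = 31^3 × 61
By Fermat: n is sum of two squares iff every prime p ≡ 3 (mod 4) appears to even power.
Prime(s) ≡ 3 (mod 4) with odd exponent: [(31, 3)]
Therefore 1817251 cannot be expressed as a² + b².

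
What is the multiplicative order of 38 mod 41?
8

41 is prime, so ord(38) divides φ(41) = 40.
Divisors of 40: 1, 2, 4, 5, 8, 10, 20, 40.
Repeated squaring: 38^1 ≡ 38, 38^2 ≡ 9, 38^4 ≡ 40, 38^8 ≡ 1, 38^16 ≡ 1, 38^32 ≡ 1 (mod 41).
Test 38^d mod 41 for each divisor d in increasing order:
38^1 ≡ 38
38^2 ≡ 9
38^4 ≡ 40
38^5 = 38^4·38^1 ≡ 3
38^8 ≡ 1  ← first divisor giving 1
The order is 8.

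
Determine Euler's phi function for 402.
132

402 = 2 × 3 × 67
φ(n) = n × ∏(1 - 1/p) for each prime p dividing n
φ(402) = 402 × (1 - 1/2) × (1 - 1/3) × (1 - 1/67) = 132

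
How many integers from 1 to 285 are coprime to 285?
144

285 = 3 × 5 × 19
φ(n) = n × ∏(1 - 1/p) for each prime p dividing n
φ(285) = 285 × (1 - 1/3) × (1 - 1/5) × (1 - 1/19) = 144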